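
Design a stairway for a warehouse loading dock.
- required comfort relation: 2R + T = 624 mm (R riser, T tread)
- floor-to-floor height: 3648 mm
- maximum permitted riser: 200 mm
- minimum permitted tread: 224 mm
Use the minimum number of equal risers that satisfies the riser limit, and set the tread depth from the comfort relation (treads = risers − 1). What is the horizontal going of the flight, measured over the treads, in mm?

4320 mm

⌈3648/200⌉ = 19 risers.
Riser R = 3648 / 19 = 192 mm, within the 200 mm limit.
T = 624 − 2·192 = 240 mm, which satisfies the 224 mm minimum.
Going = (19 − 1) × 240 = 4320 mm.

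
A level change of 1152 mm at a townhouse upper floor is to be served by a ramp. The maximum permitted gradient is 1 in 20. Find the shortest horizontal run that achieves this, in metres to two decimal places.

Run = rise × 20 = 1152 × 20 = 23040 mm.
23040 mm = 23.04 m.

23.04 m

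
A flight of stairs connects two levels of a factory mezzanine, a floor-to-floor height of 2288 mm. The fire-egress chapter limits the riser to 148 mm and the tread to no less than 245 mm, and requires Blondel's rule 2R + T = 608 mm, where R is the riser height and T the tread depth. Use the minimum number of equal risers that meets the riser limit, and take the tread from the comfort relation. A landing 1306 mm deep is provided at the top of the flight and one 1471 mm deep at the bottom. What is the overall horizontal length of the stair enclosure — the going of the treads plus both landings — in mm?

7607 mm

At most 148 each: 2288/148 = 15.46, giving 16 risers.
Riser R = 2288 / 16 = 143 mm, within the 148 mm limit.
From 2R + T = 608: T = 608 − 286 = 322 mm.
Going = (16 − 1) × 322 = 4830 mm.
Add landings: 4830 + 1306 + 1471 = 7607 mm.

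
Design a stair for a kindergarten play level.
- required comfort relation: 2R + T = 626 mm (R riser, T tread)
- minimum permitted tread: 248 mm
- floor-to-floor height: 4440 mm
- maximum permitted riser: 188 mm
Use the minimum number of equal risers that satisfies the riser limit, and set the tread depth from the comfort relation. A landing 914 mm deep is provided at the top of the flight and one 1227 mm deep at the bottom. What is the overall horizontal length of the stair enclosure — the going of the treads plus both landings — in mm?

⌈4440/188⌉ = 24 risers.
Riser R = 4440 / 24 = 185 mm, within the 188 mm limit.
Tread T = 626 − 2 × 185 = 256 mm (≥ 248 mm).
Treads = 24 − 1 = 23; going = 23 × 256 = 5888 mm.
Enclosure = 5888 + 914 + 1227 = 8029 mm.

8029 mm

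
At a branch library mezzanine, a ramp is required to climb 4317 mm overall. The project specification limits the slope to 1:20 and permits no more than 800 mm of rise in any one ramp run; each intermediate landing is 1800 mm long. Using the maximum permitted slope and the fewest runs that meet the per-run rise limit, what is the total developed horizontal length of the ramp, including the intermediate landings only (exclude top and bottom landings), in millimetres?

95340 mm

4317 / 800 = 5.396 → round up to 6 ramp runs. That means 5 intermediate landings.
Horizontal run for 4317 mm of rise at 1:20 is 4317 × 20 = 86340 mm.
Intermediate landings: 5 × 1800 = 9000 mm.
Developed length = 86340 + 9000 = 95340 mm.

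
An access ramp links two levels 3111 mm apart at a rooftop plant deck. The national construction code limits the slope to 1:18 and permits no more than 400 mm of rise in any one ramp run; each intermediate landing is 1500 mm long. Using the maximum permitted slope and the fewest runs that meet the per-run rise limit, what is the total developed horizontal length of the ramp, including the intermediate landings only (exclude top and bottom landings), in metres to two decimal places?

66.50 m

⌈3111/400⌉ = 8 ramp runs. That means 7 intermediate landings.
Ramp run (horizontal) at 1:18: 3111 × 18 = 55998 mm.
7 intermediate landings contribute 7 × 1500 = 10500 mm.
Developed length = 55998 + 10500 = 66498 mm.
= 66.50 m.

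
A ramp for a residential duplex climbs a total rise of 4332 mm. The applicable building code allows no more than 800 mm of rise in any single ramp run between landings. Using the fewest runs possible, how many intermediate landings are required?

5 intermediate landings

⌈4332/800⌉ = 6 ramp runs.
6 runs are separated by 5 intermediate landings.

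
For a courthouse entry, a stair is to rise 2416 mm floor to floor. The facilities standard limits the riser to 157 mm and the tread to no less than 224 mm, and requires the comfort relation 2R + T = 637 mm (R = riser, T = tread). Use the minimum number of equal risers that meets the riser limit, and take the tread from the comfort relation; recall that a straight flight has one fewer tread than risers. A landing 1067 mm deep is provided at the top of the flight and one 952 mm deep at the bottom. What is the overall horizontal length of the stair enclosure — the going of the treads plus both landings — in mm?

⌈2416/157⌉ = 16 risers.
Riser R = 2416 / 16 = 151 mm, within the 157 mm limit.
Tread T = 637 − 2 × 151 = 335 mm (≥ 224 mm).
Treads = 16 − 1 = 15; going = 15 × 335 = 5025 mm.
Add landings: 5025 + 1067 + 952 = 7044 mm.

7044 mm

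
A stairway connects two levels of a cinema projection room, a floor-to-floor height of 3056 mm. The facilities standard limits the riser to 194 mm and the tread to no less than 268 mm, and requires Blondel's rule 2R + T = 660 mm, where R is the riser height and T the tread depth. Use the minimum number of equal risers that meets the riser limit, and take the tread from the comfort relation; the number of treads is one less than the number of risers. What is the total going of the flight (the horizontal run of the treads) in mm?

4170 mm

3056 / 194 = 15.753 → round up to 16 risers.
Riser R = 3056 / 16 = 191 mm, within the 194 mm limit.
From 2R + T = 660: T = 660 − 382 = 278 mm.
Treads = 16 − 1 = 15; going = 15 × 278 = 4170 mm.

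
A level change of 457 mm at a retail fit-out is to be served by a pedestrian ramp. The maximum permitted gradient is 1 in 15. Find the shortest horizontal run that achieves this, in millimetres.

Run = rise × 15 = 457 × 15 = 6855 mm.

6855 mm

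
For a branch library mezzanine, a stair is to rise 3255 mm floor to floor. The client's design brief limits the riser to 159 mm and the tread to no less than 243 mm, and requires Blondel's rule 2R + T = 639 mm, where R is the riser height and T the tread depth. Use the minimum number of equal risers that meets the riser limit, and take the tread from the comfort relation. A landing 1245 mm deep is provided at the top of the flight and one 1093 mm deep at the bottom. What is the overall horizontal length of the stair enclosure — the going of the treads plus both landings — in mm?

8918 mm

At most 159 each: 3255/159 = 20.47, giving 21 risers.
Riser R = 3255 / 21 = 155 mm, within the 159 mm limit.
Tread T = 639 − 2 × 155 = 329 mm (≥ 243 mm).
21 risers give 20 treads; going = 20 × 329 = 6580 mm.
Add landings: 6580 + 1245 + 1093 = 8918 mm.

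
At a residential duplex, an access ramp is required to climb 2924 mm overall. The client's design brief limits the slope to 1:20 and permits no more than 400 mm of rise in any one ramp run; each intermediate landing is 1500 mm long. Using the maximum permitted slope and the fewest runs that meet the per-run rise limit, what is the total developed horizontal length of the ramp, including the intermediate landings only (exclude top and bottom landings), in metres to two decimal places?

2924 / 400 = 7.310 → round up to 8 ramp runs. That means 7 intermediate landings.
Horizontal run for 2924 mm of rise at 1:20 is 2924 × 20 = 58480 mm.
7 intermediate landings contribute 7 × 1500 = 10500 mm.
Total developed length = 58480 + 10500 = 68980 mm.
= 68.98 m.

68.98 m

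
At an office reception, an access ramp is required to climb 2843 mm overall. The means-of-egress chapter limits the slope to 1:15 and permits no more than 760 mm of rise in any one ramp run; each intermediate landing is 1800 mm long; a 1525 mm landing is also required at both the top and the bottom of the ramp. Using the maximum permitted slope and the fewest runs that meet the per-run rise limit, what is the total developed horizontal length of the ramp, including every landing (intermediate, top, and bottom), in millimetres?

51095 mm

2843 / 760 = 3.74, so 4 ramp runs are needed. That means 3 intermediate landings.
Ramp run (horizontal) at 1:15: 2843 × 15 = 42645 mm.
3 intermediate landings contribute 3 × 1800 = 5400 mm.
Top and bottom landings: 2 × 1525 = 3050 mm.
Total = 42645 + 5400 + 3050 = 51095 mm.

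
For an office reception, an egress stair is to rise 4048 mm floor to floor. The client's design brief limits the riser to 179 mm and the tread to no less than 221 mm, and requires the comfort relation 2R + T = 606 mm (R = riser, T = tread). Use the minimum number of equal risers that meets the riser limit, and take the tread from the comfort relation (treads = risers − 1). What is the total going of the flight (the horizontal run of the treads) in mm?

⌈4048/179⌉ = 23 risers.
Riser R = 4048 / 23 = 176 mm, within the 179 mm limit.
Tread T = 606 − 2 × 176 = 254 mm (≥ 221 mm).
Treads = 23 − 1 = 22; going = 22 × 254 = 5588 mm.

5588 mm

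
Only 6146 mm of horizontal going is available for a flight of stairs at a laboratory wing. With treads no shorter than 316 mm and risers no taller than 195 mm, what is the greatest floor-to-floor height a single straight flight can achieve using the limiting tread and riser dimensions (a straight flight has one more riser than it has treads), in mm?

6146 / 316 = 19.45, so 19 treads fit.
Risers = treads + 1 = 20.
Maximum height = 20 × 195 = 3900 mm.

3900 mm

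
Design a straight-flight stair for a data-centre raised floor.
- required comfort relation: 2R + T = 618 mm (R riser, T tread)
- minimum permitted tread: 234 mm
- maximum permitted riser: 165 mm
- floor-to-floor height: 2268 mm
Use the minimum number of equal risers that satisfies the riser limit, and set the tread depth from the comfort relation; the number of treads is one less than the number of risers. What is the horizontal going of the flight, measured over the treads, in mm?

⌈2268/165⌉ = 14 risers.
R = 2268 ÷ 14 = 162 mm.
Tread T = 618 − 2 × 162 = 294 mm (≥ 234 mm).
14 risers give 13 treads; going = 13 × 294 = 3822 mm.

3822 mm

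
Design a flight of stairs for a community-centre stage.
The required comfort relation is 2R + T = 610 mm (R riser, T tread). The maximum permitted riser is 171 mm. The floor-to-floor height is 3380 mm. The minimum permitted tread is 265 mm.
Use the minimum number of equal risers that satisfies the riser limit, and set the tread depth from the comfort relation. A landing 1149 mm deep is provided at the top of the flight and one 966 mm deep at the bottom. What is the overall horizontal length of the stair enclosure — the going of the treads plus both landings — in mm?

7283 mm

⌈3380/171⌉ = 20 risers.
Riser R = 3380 / 20 = 169 mm, within the 171 mm limit.
Tread T = 610 − 2 × 169 = 272 mm (≥ 265 mm).
Going = (20 − 1) × 272 = 5168 mm.
Add landings: 5168 + 1149 + 966 = 7283 mm.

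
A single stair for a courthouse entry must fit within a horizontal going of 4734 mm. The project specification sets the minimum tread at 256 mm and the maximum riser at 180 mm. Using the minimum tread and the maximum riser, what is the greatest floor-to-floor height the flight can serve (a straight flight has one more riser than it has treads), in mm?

4734 / 256 = 18.49, so 18 treads fit.
Risers = treads + 1 = 19.
Maximum height = 19 × 180 = 3420 mm.

3420 mm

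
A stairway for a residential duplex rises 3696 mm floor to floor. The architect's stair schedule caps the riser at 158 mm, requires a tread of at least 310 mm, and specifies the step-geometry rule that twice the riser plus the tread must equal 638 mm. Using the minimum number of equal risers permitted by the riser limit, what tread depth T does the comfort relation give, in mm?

330 mm

⌈3696/158⌉ = 24 risers.
Each riser is 3696/24 = 154 mm (≤ 158 mm).
From 2R + T = 638: T = 638 − 308 = 330 mm.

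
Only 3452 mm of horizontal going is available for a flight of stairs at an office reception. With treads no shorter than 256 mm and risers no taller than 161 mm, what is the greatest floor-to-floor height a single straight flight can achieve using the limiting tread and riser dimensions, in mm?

2254 mm

Treads that fit: ⌊3452 / 256⌋ = 13.
Risers = treads + 1 = 14.
Maximum height = 14 × 161 = 2254 mm.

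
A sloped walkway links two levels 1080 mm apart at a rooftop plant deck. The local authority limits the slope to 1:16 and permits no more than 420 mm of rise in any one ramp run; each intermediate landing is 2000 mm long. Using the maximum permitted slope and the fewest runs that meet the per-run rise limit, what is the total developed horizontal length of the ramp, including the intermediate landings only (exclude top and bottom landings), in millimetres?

1080 / 420 = 2.571 → round up to 3 ramp runs. That means 2 intermediate landings.
Ramp run (horizontal) at 1:16: 1080 × 16 = 17280 mm.
2 intermediate landings contribute 2 × 2000 = 4000 mm.
Total developed length = 17280 + 4000 = 21280 mm.

21280 mm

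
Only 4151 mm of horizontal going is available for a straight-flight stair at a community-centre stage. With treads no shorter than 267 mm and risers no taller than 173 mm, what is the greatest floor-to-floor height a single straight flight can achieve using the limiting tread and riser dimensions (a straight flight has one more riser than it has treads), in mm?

Treads that fit: ⌊4151 / 267⌋ = 15.
Risers = treads + 1 = 16.
Maximum height = 16 × 173 = 2768 mm.

2768 mm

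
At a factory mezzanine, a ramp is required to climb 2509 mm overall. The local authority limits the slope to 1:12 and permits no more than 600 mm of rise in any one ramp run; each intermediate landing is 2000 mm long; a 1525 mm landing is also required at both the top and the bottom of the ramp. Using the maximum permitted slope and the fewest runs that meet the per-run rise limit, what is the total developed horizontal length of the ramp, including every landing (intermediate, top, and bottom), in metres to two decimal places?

41.16 m

2509 / 600 = 4.182 → round up to 5 ramp runs. That means 4 intermediate landings.
Ramp run (horizontal) at 1:12: 2509 × 12 = 30108 mm.
4 intermediate landings contribute 4 × 2000 = 8000 mm.
Top and bottom landings: 2 × 1525 = 3050 mm.
Total = 30108 + 8000 + 3050 = 41158 mm.
= 41.16 m.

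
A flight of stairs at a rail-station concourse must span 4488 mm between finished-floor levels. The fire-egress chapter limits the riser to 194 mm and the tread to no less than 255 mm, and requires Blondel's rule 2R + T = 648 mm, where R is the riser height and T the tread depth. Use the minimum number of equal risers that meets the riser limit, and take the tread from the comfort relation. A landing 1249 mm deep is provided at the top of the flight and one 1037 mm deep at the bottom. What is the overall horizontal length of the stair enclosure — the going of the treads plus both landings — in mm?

At most 194 each: 4488/194 = 23.13, giving 24 risers.
R = 4488 ÷ 24 = 187 mm.
Tread T = 648 − 2 × 187 = 274 mm (≥ 255 mm).
Treads = 24 − 1 = 23; going = 23 × 274 = 6302 mm.
Add landings: 6302 + 1249 + 1037 = 8588 mm.

8588 mm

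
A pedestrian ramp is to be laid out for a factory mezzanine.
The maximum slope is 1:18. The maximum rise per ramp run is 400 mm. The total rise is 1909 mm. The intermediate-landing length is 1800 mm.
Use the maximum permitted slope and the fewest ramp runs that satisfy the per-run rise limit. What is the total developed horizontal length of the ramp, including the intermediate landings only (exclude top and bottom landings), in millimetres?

41562 mm

1909 / 400 = 4.772 → round up to 5 ramp runs. That means 4 intermediate landings.
Ramp run (horizontal) at 1:18: 1909 × 18 = 34362 mm.
Intermediate landings: 4 × 1800 = 7200 mm.
Developed length = 34362 + 7200 = 41562 mm.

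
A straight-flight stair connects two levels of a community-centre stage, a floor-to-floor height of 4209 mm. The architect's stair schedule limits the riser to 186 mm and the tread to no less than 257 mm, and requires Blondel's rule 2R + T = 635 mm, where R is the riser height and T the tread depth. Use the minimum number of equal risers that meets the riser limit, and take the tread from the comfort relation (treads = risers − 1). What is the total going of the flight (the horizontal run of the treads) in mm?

5918 mm

At most 186 each: 4209/186 = 22.63, giving 23 risers.
Each riser is 4209/23 = 183 mm (≤ 186 mm).
From 2R + T = 635: T = 635 − 366 = 269 mm.
Going = (23 − 1) × 269 = 5918 mm.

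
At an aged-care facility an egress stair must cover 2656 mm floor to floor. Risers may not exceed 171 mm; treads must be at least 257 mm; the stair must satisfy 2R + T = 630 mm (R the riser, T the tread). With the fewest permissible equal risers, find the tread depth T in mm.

2656 / 171 = 15.532 → round up to 16 risers.
Riser R = 2656 / 16 = 166 mm, within the 171 mm limit.
Tread T = 630 − 2 × 166 = 298 mm (≥ 257 mm).

298 mm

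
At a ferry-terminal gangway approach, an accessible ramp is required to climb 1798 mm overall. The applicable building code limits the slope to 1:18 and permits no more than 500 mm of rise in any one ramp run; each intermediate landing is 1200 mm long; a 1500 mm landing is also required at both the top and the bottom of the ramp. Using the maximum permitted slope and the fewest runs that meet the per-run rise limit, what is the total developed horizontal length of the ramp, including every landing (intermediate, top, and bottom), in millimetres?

1798 / 500 = 3.60, so 4 ramp runs are needed. That means 3 intermediate landings.
Ramp run (horizontal) at 1:18: 1798 × 18 = 32364 mm.
3 intermediate landings contribute 3 × 1200 = 3600 mm.
Top and bottom landings: 2 × 1500 = 3000 mm.
Total = 32364 + 3600 + 3000 = 38964 mm.

38964 mm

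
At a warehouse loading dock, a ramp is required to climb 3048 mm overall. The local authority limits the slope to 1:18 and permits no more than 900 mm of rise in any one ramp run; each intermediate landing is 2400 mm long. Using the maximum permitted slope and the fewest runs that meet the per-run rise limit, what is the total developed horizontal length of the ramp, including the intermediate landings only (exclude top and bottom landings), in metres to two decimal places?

3048 / 900 = 3.387 → round up to 4 ramp runs. That means 3 intermediate landings.
Ramp run (horizontal) at 1:18: 3048 × 18 = 54864 mm.
Intermediate landings: 3 × 2400 = 7200 mm.
Developed length = 54864 + 7200 = 62064 mm.
= 62.06 m.

62.06 m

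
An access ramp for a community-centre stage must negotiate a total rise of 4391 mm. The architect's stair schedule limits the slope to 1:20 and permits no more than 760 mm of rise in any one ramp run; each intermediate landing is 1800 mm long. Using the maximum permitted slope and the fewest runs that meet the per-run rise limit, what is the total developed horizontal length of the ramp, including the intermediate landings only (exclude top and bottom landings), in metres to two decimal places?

4391 / 760 = 5.78, so 6 ramp runs are needed. That means 5 intermediate landings.
Ramp run (horizontal) at 1:20: 4391 × 20 = 87820 mm.
5 intermediate landings contribute 5 × 1800 = 9000 mm.
Developed length = 87820 + 9000 = 96820 mm.
= 96.82 m.

96.82 m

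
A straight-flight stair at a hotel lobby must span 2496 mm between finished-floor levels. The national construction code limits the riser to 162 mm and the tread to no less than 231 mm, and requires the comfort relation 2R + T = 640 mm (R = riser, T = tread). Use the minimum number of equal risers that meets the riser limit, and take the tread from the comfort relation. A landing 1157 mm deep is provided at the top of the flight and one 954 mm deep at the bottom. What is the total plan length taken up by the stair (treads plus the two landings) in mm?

At most 162 each: 2496/162 = 15.41, giving 16 risers.
R = 2496 ÷ 16 = 156 mm.
Tread T = 640 − 2 × 156 = 328 mm (≥ 231 mm).
Going = (16 − 1) × 328 = 4920 mm.
Add landings: 4920 + 1157 + 954 = 7031 mm.

7031 mm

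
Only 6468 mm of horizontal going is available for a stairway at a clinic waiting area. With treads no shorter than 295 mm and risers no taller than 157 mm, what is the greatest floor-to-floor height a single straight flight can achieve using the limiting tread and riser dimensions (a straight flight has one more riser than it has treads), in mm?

3454 mm

6468 / 295 = 21.93, so 21 treads fit.
Risers = treads + 1 = 22.
Maximum height = 22 × 157 = 3454 mm.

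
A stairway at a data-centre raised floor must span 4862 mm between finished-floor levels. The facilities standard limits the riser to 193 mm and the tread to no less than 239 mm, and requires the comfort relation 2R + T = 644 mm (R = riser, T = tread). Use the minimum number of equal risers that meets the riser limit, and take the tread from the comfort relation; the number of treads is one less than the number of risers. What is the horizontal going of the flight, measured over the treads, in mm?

6750 mm

At most 193 each: 4862/193 = 25.19, giving 26 risers.
Riser R = 4862 / 26 = 187 mm, within the 193 mm limit.
T = 644 − 2·187 = 270 mm, which satisfies the 239 mm minimum.
26 risers give 25 treads; going = 25 × 270 = 6750 mm.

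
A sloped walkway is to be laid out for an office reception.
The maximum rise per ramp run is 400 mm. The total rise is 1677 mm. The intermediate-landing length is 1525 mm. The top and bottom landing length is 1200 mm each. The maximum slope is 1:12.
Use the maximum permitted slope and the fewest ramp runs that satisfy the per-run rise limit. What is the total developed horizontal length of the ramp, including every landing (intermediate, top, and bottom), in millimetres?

At most 400 each: 1677/400 = 4.19, giving 5 ramp runs. That means 4 intermediate landings.
Ramp run (horizontal) at 1:12: 1677 × 12 = 20124 mm.
4 intermediate landings contribute 4 × 1525 = 6100 mm.
Top and bottom landings: 2 × 1200 = 2400 mm.
Total = 20124 + 6100 + 2400 = 28624 mm.

28624 mm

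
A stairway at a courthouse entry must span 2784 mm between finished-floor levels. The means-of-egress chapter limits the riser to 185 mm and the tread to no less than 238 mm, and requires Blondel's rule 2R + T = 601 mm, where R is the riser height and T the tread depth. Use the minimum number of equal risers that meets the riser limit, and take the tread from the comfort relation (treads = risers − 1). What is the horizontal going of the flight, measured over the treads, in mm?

⌈2784/185⌉ = 16 risers.
Riser R = 2784 / 16 = 174 mm, within the 185 mm limit.
From 2R + T = 601: T = 601 − 348 = 253 mm.
16 risers give 15 treads; going = 15 × 253 = 3795 mm.

3795 mm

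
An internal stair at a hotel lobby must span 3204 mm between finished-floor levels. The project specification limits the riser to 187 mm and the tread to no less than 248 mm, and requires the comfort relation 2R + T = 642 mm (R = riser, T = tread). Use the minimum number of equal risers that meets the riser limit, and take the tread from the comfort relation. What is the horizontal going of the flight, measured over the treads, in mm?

At most 187 each: 3204/187 = 17.13, giving 18 risers.
R = 3204 ÷ 18 = 178 mm.
Tread T = 642 − 2 × 178 = 286 mm (≥ 248 mm).
18 risers give 17 treads; going = 17 × 286 = 4862 mm.

4862 mm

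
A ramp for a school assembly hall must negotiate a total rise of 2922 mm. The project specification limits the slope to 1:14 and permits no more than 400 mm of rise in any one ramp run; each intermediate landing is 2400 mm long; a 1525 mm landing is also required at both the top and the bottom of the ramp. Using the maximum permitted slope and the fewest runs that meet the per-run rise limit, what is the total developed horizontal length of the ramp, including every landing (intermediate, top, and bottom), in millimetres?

60758 mm

At most 400 each: 2922/400 = 7.30, giving 8 ramp runs. That means 7 intermediate landings.
Horizontal run for 2922 mm of rise at 1:14 is 2922 × 14 = 40908 mm.
7 intermediate landings contribute 7 × 2400 = 16800 mm.
Top and bottom landings: 2 × 1525 = 3050 mm.
Total = 40908 + 16800 + 3050 = 60758 mm.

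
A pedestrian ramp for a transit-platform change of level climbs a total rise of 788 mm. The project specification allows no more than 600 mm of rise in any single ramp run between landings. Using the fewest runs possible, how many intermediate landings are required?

At most 600 each: 788/600 = 1.31, giving 2 ramp runs.
2 runs are separated by 1 intermediate landings.

1 intermediate landings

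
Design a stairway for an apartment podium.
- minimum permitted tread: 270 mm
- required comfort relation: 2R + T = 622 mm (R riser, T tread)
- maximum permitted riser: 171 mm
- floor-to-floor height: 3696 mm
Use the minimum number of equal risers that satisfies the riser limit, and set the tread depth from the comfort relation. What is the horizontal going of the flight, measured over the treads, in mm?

3696 / 171 = 21.614 → round up to 22 risers.
Each riser is 3696/22 = 168 mm (≤ 171 mm).
Tread T = 622 − 2 × 168 = 286 mm (≥ 270 mm).
Going = (22 − 1) × 286 = 6006 mm.

6006 mm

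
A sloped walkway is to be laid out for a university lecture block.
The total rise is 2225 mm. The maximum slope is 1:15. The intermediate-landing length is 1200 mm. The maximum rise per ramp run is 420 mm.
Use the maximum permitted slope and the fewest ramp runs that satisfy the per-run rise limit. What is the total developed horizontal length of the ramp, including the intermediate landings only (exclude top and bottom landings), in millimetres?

39375 mm

2225 / 420 = 5.298 → round up to 6 ramp runs. That means 5 intermediate landings.
Horizontal run for 2225 mm of rise at 1:15 is 2225 × 15 = 33375 mm.
Intermediate landings: 5 × 1200 = 6000 mm.
Total developed length = 33375 + 6000 = 39375 mm.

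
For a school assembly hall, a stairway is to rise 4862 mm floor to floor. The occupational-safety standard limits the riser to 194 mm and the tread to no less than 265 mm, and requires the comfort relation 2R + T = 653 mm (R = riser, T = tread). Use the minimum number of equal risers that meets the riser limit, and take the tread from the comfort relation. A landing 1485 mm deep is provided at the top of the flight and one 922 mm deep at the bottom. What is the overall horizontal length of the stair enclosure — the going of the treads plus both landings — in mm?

4862 / 194 = 25.06, so 26 risers are needed.
R = 4862 ÷ 26 = 187 mm.
T = 653 − 2·187 = 279 mm, which satisfies the 265 mm minimum.
Going = (26 − 1) × 279 = 6975 mm.
Add landings: 6975 + 1485 + 922 = 9382 mm.

9382 mm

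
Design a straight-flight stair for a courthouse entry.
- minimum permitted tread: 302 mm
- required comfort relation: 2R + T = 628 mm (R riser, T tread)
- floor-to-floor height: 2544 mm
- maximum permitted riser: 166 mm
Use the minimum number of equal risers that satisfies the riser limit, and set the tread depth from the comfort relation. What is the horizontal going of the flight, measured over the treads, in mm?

4650 mm

2544 / 166 = 15.325 → round up to 16 risers.
Riser R = 2544 / 16 = 159 mm, within the 166 mm limit.
Tread T = 628 − 2 × 159 = 310 mm (≥ 302 mm).
16 risers give 15 treads; going = 15 × 310 = 4650 mm.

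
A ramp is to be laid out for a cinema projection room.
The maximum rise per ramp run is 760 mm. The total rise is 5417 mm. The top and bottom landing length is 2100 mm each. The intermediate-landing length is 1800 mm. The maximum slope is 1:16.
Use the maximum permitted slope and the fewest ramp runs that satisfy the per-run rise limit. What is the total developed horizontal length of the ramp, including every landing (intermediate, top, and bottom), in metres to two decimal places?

103.47 m

⌈5417/760⌉ = 8 ramp runs. That means 7 intermediate landings.
Horizontal run for 5417 mm of rise at 1:16 is 5417 × 16 = 86672 mm.
7 intermediate landings contribute 7 × 1800 = 12600 mm.
Top and bottom landings: 2 × 2100 = 4200 mm.
Total = 86672 + 12600 + 4200 = 103472 mm.
= 103.47 m.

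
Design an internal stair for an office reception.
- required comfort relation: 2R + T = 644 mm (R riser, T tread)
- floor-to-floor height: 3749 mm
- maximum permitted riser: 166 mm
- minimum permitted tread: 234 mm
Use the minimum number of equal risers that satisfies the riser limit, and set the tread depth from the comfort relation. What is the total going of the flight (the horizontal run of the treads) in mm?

3749 / 166 = 22.584 → round up to 23 risers.
Riser R = 3749 / 23 = 163 mm, within the 166 mm limit.
Tread T = 644 − 2 × 163 = 318 mm (≥ 234 mm).
Going = (23 − 1) × 318 = 6996 mm.

6996 mm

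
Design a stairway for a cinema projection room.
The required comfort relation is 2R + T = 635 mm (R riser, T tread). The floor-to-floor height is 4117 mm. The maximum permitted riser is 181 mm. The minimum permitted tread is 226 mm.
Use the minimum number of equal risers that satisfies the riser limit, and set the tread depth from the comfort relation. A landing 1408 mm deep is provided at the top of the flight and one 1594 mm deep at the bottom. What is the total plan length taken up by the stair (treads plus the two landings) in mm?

9096 mm

4117 / 181 = 22.746 → round up to 23 risers.
Each riser is 4117/23 = 179 mm (≤ 181 mm).
Tread T = 635 − 2 × 179 = 277 mm (≥ 226 mm).
Treads = 23 − 1 = 22; going = 22 × 277 = 6094 mm.
Add landings: 6094 + 1408 + 1594 = 9096 mm.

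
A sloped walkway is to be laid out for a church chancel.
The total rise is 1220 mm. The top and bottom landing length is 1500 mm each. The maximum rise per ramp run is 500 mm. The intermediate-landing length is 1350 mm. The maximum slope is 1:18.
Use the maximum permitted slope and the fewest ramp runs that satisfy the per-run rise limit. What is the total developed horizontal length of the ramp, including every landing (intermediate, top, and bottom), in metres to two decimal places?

1220 / 500 = 2.440 → round up to 3 ramp runs. That means 2 intermediate landings.
Horizontal run for 1220 mm of rise at 1:18 is 1220 × 18 = 21960 mm.
Intermediate landings: 2 × 1350 = 2700 mm.
Top and bottom landings: 2 × 1500 = 3000 mm.
Total = 21960 + 2700 + 3000 = 27660 mm.
= 27.66 m.

27.66 m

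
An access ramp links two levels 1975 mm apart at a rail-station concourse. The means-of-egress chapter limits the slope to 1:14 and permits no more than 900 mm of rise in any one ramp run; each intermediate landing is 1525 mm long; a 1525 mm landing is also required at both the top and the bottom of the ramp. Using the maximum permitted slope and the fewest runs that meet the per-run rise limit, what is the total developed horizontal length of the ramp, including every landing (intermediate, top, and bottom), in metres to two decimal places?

33.75 m

1975 / 900 = 2.194 → round up to 3 ramp runs. That means 2 intermediate landings.
Horizontal run for 1975 mm of rise at 1:14 is 1975 × 14 = 27650 mm.
2 intermediate landings contribute 2 × 1525 = 3050 mm.
Top and bottom landings: 2 × 1525 = 3050 mm.
Total = 27650 + 3050 + 3050 = 33750 mm.
= 33.75 m.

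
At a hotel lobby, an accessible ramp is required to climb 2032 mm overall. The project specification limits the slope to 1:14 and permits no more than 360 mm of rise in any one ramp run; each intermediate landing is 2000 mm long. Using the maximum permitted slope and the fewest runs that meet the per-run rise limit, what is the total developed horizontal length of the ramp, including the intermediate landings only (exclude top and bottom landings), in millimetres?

38448 mm

⌈2032/360⌉ = 6 ramp runs. That means 5 intermediate landings.
Horizontal run for 2032 mm of rise at 1:14 is 2032 × 14 = 28448 mm.
Intermediate landings: 5 × 2000 = 10000 mm.
Developed length = 28448 + 10000 = 38448 mm.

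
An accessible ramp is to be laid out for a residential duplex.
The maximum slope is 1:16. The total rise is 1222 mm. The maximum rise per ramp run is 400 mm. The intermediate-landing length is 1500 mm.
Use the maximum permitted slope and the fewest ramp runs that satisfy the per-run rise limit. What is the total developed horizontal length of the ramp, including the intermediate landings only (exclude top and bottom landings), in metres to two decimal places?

1222 / 400 = 3.055 → round up to 4 ramp runs. That means 3 intermediate landings.
Horizontal run for 1222 mm of rise at 1:16 is 1222 × 16 = 19552 mm.
Intermediate landings: 3 × 1500 = 4500 mm.
Developed length = 19552 + 4500 = 24052 mm.
= 24.05 m.

24.05 m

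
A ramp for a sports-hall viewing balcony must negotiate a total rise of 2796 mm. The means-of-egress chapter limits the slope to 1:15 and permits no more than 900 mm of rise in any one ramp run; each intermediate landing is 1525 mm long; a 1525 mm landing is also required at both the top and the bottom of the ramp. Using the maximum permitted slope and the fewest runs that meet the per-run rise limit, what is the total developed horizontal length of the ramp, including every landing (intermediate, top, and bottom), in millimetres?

2796 / 900 = 3.11, so 4 ramp runs are needed. That means 3 intermediate landings.
Horizontal run for 2796 mm of rise at 1:15 is 2796 × 15 = 41940 mm.
Intermediate landings: 3 × 1525 = 4575 mm.
Top and bottom landings: 2 × 1525 = 3050 mm.
Total = 41940 + 4575 + 3050 = 49565 mm.

49565 mm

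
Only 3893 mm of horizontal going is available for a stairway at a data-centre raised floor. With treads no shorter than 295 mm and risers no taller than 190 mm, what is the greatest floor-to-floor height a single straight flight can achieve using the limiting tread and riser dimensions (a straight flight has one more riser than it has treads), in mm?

Treads that fit: ⌊3893 / 295⌋ = 13.
Risers = treads + 1 = 14.
Maximum height = 14 × 190 = 2660 mm.

2660 mm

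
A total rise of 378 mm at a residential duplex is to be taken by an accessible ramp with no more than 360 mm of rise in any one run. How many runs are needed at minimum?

2 runs

At most 360 each: 378/360 = 1.05, giving 2 ramp runs.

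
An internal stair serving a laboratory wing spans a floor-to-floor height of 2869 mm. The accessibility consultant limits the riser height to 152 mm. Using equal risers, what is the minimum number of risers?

⌈2869/152⌉ = 19 risers.

19 risers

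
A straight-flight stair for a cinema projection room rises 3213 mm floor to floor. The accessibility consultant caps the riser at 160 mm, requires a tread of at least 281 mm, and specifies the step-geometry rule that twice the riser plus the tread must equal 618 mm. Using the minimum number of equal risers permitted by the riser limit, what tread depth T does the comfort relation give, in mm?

312 mm

3213 / 160 = 20.081 → round up to 21 risers.
Riser R = 3213 / 21 = 153 mm, within the 160 mm limit.
Tread T = 618 − 2 × 153 = 312 mm (≥ 281 mm).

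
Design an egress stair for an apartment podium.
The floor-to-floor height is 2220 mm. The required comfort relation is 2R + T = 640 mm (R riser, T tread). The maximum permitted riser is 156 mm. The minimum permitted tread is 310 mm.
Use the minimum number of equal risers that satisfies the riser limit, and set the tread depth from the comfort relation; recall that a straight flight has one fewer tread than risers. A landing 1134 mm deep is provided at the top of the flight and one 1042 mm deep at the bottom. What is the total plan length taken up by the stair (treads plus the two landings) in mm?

6992 mm

2220 / 156 = 14.231 → round up to 15 risers.
Riser R = 2220 / 15 = 148 mm, within the 156 mm limit.
From 2R + T = 640: T = 640 − 296 = 344 mm.
15 risers give 14 treads; going = 14 × 344 = 4816 mm.
Enclosure = 4816 + 1134 + 1042 = 6992 mm.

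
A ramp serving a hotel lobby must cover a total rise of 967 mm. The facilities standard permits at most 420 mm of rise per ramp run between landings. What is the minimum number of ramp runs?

3 runs

⌈967/420⌉ = 3 ramp runs.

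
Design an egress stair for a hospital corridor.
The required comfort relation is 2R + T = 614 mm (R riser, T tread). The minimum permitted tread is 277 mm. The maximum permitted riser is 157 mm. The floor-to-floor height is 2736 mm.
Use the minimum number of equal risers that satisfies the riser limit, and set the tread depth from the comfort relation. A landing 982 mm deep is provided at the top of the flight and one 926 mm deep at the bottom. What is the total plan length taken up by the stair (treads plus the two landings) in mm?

At most 157 each: 2736/157 = 17.43, giving 18 risers.
Each riser is 2736/18 = 152 mm (≤ 157 mm).
T = 614 − 2·152 = 310 mm, which satisfies the 277 mm minimum.
Treads = 18 − 1 = 17; going = 17 × 310 = 5270 mm.
Enclosure = 5270 + 982 + 926 = 7178 mm.

7178 mm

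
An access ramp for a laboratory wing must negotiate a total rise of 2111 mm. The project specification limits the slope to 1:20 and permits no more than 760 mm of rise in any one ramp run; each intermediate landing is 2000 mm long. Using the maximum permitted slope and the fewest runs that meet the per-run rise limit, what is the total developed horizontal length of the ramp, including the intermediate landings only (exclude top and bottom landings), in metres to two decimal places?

2111 / 760 = 2.778 → round up to 3 ramp runs. That means 2 intermediate landings.
Ramp run (horizontal) at 1:20: 2111 × 20 = 42220 mm.
Intermediate landings: 2 × 2000 = 4000 mm.
Total developed length = 42220 + 4000 = 46220 mm.
= 46.22 m.

46.22 m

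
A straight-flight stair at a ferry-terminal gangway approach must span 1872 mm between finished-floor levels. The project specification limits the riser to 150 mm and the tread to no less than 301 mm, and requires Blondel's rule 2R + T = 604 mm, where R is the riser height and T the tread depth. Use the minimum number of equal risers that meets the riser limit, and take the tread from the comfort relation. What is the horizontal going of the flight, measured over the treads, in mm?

3792 mm

At most 150 each: 1872/150 = 12.48, giving 13 risers.
Riser R = 1872 / 13 = 144 mm, within the 150 mm limit.
From 2R + T = 604: T = 604 − 288 = 316 mm.
Going = (13 − 1) × 316 = 3792 mm.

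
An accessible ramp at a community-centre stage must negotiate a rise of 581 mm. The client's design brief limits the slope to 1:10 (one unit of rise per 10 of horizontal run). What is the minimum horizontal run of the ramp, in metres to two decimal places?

At 1:10 the run is 10 × 581 = 5810 mm.
5810 mm = 5.81 m.

5.81 m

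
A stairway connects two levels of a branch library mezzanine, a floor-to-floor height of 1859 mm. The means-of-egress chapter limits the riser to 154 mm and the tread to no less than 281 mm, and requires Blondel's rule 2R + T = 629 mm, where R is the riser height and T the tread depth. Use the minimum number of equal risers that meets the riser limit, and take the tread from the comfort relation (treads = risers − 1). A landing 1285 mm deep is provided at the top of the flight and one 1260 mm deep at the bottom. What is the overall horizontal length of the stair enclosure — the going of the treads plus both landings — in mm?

1859 / 154 = 12.071 → round up to 13 risers.
Each riser is 1859/13 = 143 mm (≤ 154 mm).
From 2R + T = 629: T = 629 − 286 = 343 mm.
Treads = 13 − 1 = 12; going = 12 × 343 = 4116 mm.
Add landings: 4116 + 1285 + 1260 = 6661 mm.

6661 mm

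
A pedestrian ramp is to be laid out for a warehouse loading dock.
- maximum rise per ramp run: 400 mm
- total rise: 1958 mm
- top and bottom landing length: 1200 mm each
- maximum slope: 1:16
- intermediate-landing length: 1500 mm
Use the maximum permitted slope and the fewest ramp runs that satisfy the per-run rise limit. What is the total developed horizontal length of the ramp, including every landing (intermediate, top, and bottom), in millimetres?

1958 / 400 = 4.895 → round up to 5 ramp runs. That means 4 intermediate landings.
Horizontal run for 1958 mm of rise at 1:16 is 1958 × 16 = 31328 mm.
4 intermediate landings contribute 4 × 1500 = 6000 mm.
Top and bottom landings: 2 × 1200 = 2400 mm.
Total = 31328 + 6000 + 2400 = 39728 mm.

39728 mm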